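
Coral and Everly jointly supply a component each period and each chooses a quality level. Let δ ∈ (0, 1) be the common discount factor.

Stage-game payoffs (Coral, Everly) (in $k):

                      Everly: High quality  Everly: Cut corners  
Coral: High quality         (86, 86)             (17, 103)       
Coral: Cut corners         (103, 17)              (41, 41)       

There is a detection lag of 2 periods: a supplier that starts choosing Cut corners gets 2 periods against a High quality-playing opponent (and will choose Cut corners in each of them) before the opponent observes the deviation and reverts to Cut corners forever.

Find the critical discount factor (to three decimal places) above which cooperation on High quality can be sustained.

Deviating for the 2 undetected periods gains 103−86 = 17 per period over cooperation, then loses 86−41 = 45 per period forever once punishment starts.
Gain: 17(1 + δ + … + δ^1); loss: 45·δ^2/(1−δ).
No profitable deviation ⇔ 17(1−δ^2) ≤ 45·δ^2, i.e. δ^2 ≥ 17/(17+45) = 17/62.
Hence δ ≥ (17/62)^(1/2) ≈ 0.524.

0.524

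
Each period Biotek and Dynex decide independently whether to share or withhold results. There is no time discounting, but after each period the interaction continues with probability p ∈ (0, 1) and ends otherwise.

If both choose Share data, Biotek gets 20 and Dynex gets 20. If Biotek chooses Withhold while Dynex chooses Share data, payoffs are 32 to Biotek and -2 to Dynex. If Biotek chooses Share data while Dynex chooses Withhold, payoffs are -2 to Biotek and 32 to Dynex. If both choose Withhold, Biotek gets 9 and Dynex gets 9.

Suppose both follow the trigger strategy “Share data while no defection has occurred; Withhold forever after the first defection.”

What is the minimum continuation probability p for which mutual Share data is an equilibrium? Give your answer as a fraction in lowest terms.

With no time discounting, the continuation probability p plays the role of the discount factor.
Grim-trigger IC: 20/(1−p) ≥ 32 + 9p/(1−p) ⇒ p ≥ (32−20)/(32−9) = 12/23.

12/23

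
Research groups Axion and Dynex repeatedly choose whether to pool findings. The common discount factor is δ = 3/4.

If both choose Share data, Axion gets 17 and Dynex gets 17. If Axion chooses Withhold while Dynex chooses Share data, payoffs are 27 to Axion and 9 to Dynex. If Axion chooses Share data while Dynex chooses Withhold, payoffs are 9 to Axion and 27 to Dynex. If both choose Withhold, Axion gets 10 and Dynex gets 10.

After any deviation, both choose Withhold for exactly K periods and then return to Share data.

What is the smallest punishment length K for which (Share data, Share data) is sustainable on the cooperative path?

No profitable deviation requires (17−10)(δ+…+δ^K) ≥ 27−17, i.e. δ+…+δ^K ≥ 10/7 ≈ 1.4286.
With δ = 3/4, the partial sums are K=1: 0.7500, K=2: 1.3125, K=3: 1.7344.
K = 3 is the first length at which the sum reaches 1.4286.

3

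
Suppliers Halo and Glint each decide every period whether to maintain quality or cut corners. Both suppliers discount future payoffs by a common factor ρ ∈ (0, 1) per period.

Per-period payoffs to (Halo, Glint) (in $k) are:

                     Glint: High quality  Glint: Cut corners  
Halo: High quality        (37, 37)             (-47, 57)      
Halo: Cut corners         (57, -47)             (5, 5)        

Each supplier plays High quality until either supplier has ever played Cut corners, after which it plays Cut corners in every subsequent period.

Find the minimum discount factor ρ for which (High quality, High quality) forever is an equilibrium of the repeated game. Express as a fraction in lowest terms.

5/13

Cooperation forever yields 37 each period: 37/(1−ρ).
Deviating yields 57 once, then 5 forever: 57 + 5ρ/(1−ρ).
No profitable deviation requires 37/(1−ρ) ≥ 57 + 5ρ/(1−ρ).
Multiplying by (1−ρ): 37 ≥ 57(1−ρ) + 5ρ = 57 − 52ρ.
So 52ρ ≥ 20, i.e. ρ ≥ 20/52 = 5/13.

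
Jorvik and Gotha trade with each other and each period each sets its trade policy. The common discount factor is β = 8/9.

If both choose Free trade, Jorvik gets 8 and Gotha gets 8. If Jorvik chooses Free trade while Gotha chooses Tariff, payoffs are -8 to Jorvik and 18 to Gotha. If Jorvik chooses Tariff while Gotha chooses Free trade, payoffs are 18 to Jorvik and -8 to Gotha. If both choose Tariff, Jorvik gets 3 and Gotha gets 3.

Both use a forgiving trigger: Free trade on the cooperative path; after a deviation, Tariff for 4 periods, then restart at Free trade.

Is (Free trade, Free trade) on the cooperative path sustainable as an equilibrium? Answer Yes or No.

IC: β+…+β^4 ≥ (18−8)/(8−3) = 2.
At β = 8/9: partial sum = 3.0056 ≥ 2.0000. Cooperation sustainable.

Yes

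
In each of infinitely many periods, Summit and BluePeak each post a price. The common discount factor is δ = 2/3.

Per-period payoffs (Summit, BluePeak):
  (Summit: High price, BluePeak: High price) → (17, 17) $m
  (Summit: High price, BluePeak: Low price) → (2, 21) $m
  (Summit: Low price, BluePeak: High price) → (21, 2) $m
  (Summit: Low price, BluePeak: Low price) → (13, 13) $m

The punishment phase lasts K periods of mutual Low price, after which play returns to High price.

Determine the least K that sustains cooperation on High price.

Need Σ_{k=1}^{K} δ^k ≥ (21−17)/(17−13) = 1.0000 at δ = 2/3.
At K = 1 the sum is 0.6667 < 1.0000; at K = 2 it is 1.1111 ≥ 1.0000.
So the minimum punishment length is K = 2.

2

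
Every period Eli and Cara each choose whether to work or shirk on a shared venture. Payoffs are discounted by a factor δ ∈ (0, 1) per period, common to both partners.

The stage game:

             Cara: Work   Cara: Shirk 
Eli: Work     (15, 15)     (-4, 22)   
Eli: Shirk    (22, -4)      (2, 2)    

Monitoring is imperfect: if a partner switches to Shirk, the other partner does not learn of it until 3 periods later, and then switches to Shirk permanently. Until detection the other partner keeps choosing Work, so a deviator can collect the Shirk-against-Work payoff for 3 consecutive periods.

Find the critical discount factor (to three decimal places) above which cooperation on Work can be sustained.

0.705

A deviator earns 22 for 3 periods, then 2 forever; cooperating earns 15 forever. Multiplying the IC by (1−δ):
15 ≥ 22(1−δ^3) + 2δ^3, so 20·δ^3 ≥ 7 and δ^3 ≥ 7/20.
δ ≥ (7/20)^(1/3) ≈ 0.705.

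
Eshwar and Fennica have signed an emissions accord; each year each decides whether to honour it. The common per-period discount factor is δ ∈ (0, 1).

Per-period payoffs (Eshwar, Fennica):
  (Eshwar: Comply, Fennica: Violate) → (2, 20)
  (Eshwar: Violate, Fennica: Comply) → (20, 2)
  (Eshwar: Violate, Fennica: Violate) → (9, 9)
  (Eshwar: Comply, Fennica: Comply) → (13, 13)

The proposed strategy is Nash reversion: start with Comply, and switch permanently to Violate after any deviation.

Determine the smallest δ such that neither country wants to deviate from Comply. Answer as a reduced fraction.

7/11

13/(1−δ) ≥ 20 + 9δ/(1−δ)
13 ≥ 20 − 11δ
δ ≥ 7/11.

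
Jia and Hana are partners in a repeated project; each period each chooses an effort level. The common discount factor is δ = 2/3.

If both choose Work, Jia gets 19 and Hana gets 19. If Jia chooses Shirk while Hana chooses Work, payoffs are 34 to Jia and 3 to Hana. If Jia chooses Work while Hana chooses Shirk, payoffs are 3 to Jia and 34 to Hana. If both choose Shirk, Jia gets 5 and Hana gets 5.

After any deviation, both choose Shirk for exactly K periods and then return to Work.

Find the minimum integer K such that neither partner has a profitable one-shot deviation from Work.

Need Σ_{k=1}^{K} δ^k ≥ (34−19)/(19−5) = 1.0714 at δ = 2/3.
At K = 1 the sum is 0.6667 < 1.0714; at K = 2 it is 1.1111 ≥ 1.0714.
So the minimum punishment length is K = 2.

2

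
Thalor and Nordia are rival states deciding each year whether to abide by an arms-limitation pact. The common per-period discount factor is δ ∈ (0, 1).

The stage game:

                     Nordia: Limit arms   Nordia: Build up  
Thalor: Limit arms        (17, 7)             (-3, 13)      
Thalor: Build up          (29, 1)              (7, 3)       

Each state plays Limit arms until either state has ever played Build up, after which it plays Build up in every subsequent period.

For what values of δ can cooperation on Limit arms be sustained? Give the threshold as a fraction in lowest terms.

3/5

For Thalor: deviation gain 29−17 = 12, per-period punishment loss 17−7 = 10. IC gives δ ≥ 12/22 = 6/11.
For Nordia: gain 6, loss 4 per period, so δ ≥ 6/10 = 3/5.
The tighter constraint is Nordia's, so cooperation needs δ ≥ 3/5.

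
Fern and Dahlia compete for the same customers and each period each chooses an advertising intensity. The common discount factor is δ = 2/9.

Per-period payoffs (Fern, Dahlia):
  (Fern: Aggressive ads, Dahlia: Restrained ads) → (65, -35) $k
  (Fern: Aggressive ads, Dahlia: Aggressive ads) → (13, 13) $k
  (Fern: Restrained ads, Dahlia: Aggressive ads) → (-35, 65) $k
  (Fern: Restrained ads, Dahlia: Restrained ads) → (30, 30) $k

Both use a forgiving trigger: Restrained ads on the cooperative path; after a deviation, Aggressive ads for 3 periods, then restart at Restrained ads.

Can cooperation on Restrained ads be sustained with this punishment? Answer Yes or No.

No

Comparing payoff streams over the 4 periods until play realigns: cooperate → 30(1+δ+…+δ^3); deviate → 65 + 13(δ+…+δ^3).
Cooperation is sustained iff (30−13)(δ+…+δ^3) ≥ 65−30.
δ+…+δ^3 = 2/9·(1−(2/9)^3)/(1−2/9) = 0.2826, and (65−30)/(30−13) = 2.0588.
0.2826 < 2.0588, so cooperation is not sustainable.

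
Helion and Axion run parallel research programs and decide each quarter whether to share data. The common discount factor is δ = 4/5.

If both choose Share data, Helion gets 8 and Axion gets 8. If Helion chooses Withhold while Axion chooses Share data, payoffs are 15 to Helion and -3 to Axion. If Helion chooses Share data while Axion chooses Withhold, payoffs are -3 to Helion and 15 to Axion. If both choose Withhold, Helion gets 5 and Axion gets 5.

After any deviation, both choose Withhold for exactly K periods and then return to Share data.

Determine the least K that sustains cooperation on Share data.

4

IC: δ(1−δ^K)/(1−δ) ≥ (15−8)/(8−5) = 7/3.
With δ = 4/5: need 1 − δ^K ≥ 7/3·(1−4/5)/(4/5), i.e. δ^K ≤ 0.4167.
Since (4/5)^3 = 0.5120 and (4/5)^4 = 0.4096, the smallest such K is 4.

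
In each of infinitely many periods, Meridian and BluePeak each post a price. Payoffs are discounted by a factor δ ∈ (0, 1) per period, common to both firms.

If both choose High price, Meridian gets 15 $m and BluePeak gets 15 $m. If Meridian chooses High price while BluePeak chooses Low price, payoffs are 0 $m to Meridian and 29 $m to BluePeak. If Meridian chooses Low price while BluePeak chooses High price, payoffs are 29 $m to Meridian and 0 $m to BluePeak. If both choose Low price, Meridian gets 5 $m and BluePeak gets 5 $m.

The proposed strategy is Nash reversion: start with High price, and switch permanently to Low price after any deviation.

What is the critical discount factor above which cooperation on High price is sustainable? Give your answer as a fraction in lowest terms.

One-period gain from deviating is 29 − 15 = 14. The loss is 15 − 5 = 10 in every subsequent period, with present value 10·δ/(1−δ).
Deviation is unprofitable when 10·δ/(1−δ) ≥ 14, i.e. δ/(1−δ) ≥ 7/5.
Equivalently δ ≥ 14/(14+10) = 7/12.

7/12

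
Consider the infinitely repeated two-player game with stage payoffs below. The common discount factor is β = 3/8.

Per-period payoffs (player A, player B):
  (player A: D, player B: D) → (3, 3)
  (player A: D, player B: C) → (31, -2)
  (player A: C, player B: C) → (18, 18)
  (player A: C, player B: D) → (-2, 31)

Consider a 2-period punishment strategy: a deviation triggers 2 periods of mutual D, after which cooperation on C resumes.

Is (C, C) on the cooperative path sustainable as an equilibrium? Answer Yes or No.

No

Comparing payoff streams over the 3 periods until play realigns: cooperate → 18(1+β+…+β^2); deviate → 31 + 3(β+…+β^2).
Cooperation is sustained iff (18−3)(β+…+β^2) ≥ 31−18.
β+…+β^2 = 3/8·(1−(3/8)^2)/(1−3/8) = 0.5156, and (31−18)/(18−3) = 0.8667.
0.5156 < 0.8667, so cooperation is not sustainable.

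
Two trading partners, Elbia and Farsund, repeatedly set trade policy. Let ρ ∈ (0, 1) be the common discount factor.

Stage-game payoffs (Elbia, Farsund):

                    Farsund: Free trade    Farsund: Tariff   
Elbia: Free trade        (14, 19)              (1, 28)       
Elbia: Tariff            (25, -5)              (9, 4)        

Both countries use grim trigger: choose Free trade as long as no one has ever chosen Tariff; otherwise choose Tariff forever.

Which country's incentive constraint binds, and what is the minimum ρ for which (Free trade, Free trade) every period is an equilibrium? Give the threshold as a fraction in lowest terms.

Elbia: cooperation gives 14 each period; deviation gives 25 once then 9 forever.
  14/(1−ρ) ≥ 25 + 9ρ/(1−ρ) ⇒ ρ ≥ 11/16.
Farsund: cooperation gives 19 each period; deviation gives 28 once then 4 forever.
  ρ ≥ 9/24 = 3/8.
Both must hold, so the binding constraint is Elbia's: ρ ≥ 11/16.

Elbia; ρ ≥ 11/16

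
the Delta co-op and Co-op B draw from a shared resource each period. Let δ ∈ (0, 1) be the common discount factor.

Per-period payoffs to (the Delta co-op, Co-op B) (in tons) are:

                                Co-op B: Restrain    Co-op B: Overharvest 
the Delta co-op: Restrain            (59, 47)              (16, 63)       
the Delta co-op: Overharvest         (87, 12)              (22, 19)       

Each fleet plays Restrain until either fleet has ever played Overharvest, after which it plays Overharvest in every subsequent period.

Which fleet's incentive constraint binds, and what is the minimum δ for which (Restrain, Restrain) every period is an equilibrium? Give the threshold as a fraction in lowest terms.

the Delta co-op: cooperation gives 59 each period; deviation gives 87 once then 22 forever.
  59/(1−δ) ≥ 87 + 22δ/(1−δ) ⇒ δ ≥ 28/65.
Co-op B: cooperation gives 47 each period; deviation gives 63 once then 19 forever.
  δ ≥ 16/44 = 4/11.
Both must hold, so the binding constraint is the Delta co-op's: δ ≥ 28/65.

the Delta co-op; δ ≥ 28/65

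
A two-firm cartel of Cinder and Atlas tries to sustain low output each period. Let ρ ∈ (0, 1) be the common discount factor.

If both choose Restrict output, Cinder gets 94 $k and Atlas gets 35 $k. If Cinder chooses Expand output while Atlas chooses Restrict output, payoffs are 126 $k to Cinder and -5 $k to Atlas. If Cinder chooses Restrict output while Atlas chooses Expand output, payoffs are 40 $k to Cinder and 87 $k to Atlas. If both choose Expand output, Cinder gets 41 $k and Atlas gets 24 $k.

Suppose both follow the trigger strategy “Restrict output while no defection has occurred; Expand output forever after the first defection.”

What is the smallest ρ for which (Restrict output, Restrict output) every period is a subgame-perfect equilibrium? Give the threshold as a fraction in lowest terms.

For Cinder: deviation gain 126−94 = 32, per-period punishment loss 94−41 = 53. IC gives ρ ≥ 32/85.
For Atlas: gain 52, loss 11 per period, so ρ ≥ 52/63.
The tighter constraint is Atlas's, so cooperation needs ρ ≥ 52/63.

52/63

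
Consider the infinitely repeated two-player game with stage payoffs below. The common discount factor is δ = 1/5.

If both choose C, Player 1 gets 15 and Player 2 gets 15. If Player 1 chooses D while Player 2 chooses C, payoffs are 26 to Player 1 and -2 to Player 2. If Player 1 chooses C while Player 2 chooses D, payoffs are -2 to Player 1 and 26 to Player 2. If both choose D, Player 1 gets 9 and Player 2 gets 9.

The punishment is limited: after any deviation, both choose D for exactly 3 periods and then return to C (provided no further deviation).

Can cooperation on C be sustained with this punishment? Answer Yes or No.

No

IC: δ+…+δ^3 ≥ (26−15)/(15−9) = 11/6.
At δ = 1/5: partial sum = 0.2480 < 1.8333. Cooperation not sustainable.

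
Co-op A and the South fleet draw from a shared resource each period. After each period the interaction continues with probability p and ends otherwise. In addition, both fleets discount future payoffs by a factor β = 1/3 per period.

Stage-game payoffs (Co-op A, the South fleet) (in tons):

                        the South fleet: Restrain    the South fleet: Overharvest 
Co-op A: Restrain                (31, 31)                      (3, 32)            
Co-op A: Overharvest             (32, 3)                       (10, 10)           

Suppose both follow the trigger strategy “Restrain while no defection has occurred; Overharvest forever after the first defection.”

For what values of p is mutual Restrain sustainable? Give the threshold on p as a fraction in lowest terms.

With continuation probability p and discount β, the effective per-period discount factor is βp.
Grim-trigger IC: βp ≥ (32−31)/(32−10) = 1/22.
So p ≥ (1/22)/(1/3) = 3/22.

3/22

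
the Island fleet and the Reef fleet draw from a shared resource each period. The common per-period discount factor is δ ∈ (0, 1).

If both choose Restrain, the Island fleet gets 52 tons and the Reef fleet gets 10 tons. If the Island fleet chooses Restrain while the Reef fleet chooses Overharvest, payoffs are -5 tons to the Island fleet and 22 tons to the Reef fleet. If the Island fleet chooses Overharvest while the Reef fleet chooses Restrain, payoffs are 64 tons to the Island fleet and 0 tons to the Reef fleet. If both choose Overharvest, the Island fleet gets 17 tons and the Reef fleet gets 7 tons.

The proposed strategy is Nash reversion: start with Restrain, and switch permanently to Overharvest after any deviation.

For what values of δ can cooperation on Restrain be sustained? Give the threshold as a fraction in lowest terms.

the Island fleet: cooperation gives 52 each period; deviation gives 64 once then 17 forever.
  52/(1−δ) ≥ 64 + 17δ/(1−δ) ⇒ δ ≥ 12/47.
the Reef fleet: cooperation gives 10 each period; deviation gives 22 once then 7 forever.
  δ ≥ 12/15 = 4/5.
Both must hold, so the binding constraint is the Reef fleet's: δ ≥ 4/5.

4/5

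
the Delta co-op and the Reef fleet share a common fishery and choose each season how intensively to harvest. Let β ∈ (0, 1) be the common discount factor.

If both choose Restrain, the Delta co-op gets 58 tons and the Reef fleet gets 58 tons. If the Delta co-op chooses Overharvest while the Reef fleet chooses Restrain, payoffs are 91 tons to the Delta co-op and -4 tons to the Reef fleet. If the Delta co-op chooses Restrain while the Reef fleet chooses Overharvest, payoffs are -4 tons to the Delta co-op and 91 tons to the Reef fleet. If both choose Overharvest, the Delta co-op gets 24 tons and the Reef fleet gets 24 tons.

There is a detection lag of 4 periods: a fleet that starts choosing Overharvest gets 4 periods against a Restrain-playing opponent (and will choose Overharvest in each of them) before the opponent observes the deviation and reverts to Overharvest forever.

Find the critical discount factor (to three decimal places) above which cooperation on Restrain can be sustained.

The best deviation is to choose Overharvest for all 4 undetected periods, earning 91 each, then 24 forever once detected.
Deviation value: 91(1−β^4)/(1−β) + 24β^4/(1−β); cooperation value: 58/(1−β).
IC: 58 ≥ 91(1−β^4) + 24β^4 = 91 − 67β^4.
So β^4 ≥ 33/67, giving β ≥ (33/67)^(1/4) ≈ 0.838.

0.838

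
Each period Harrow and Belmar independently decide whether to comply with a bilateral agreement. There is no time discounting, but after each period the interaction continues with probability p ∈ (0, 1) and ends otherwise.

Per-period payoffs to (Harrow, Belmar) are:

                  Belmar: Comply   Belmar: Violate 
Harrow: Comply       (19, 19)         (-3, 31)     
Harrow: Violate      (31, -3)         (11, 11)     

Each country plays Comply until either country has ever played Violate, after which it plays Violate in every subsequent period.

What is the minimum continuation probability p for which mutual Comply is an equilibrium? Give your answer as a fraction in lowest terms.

With no time discounting, the continuation probability p plays the role of the discount factor.
Grim-trigger IC: 19/(1−p) ≥ 31 + 11p/(1−p) ⇒ p ≥ (31−19)/(31−11) = 3/5.

3/5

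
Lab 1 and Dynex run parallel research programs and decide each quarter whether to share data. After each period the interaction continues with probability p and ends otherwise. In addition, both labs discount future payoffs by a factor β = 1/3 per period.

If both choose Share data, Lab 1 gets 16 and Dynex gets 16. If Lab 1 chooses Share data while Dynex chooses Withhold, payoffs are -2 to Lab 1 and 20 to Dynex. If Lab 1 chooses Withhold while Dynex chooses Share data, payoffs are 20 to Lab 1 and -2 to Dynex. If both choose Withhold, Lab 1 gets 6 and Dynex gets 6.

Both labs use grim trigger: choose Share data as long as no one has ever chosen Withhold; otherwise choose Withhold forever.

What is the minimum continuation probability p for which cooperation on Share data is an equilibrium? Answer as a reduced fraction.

With continuation probability p and discount β, the effective per-period discount factor is βp.
Grim-trigger IC: βp ≥ (20−16)/(20−6) = 2/7.
So p ≥ (2/7)/(1/3) = 6/7.

6/7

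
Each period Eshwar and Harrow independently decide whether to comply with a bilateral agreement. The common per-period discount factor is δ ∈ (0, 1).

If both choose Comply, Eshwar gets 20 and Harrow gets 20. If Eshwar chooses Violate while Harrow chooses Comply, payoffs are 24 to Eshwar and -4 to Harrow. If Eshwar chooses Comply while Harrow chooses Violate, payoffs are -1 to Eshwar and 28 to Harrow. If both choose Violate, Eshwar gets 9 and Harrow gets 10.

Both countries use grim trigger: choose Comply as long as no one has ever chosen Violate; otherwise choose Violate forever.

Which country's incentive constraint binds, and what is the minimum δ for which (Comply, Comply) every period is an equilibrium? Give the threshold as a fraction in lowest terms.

Harrow; δ ≥ 4/9

For Eshwar: deviation gain 24−20 = 4, per-period punishment loss 20−9 = 11. IC gives δ ≥ 4/15.
For Harrow: gain 8, loss 10 per period, so δ ≥ 8/18 = 4/9.
The tighter constraint is Harrow's, so cooperation needs δ ≥ 4/9.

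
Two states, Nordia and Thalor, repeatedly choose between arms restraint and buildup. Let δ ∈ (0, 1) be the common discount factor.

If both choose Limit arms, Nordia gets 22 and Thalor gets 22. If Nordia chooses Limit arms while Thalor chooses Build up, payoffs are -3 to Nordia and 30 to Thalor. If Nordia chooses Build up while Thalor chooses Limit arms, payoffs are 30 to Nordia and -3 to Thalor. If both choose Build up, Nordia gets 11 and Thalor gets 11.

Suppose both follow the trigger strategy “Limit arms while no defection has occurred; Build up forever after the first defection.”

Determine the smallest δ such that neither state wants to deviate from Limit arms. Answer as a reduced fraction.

Cooperation forever yields 22 each period: 22/(1−δ).
Deviating yields 30 once, then 11 forever: 30 + 11δ/(1−δ).
No profitable deviation requires 22/(1−δ) ≥ 30 + 11δ/(1−δ).
Multiplying by (1−δ): 22 ≥ 30(1−δ) + 11δ = 30 − 19δ.
So 19δ ≥ 8, i.e. δ ≥ 8/19.

8/19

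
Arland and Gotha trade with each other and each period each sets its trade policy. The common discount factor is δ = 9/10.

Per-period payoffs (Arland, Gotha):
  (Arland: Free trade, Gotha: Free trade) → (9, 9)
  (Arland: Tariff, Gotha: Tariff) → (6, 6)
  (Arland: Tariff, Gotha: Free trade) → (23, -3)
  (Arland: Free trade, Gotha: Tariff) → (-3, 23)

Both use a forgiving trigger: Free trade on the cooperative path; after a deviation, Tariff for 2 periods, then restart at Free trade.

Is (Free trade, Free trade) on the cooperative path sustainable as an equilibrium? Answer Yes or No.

No

Comparing payoff streams over the 3 periods until play realigns: cooperate → 9(1+δ+…+δ^2); deviate → 23 + 6(δ+…+δ^2).
Cooperation is sustained iff (9−6)(δ+…+δ^2) ≥ 23−9.
δ+…+δ^2 = 9/10·(1−(9/10)^2)/(1−9/10) = 1.7100, and (23−9)/(9−6) = 4.6667.
1.7100 < 4.6667, so cooperation is not sustainable.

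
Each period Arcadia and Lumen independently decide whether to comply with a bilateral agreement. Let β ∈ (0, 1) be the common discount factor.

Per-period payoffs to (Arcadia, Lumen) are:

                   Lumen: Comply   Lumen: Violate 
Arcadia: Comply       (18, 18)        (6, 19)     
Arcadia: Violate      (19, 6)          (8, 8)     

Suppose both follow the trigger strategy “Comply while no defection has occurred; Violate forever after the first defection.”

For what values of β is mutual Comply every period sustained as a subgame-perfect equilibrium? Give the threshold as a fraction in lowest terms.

1/11

18/(1−β) ≥ 19 + 8β/(1−β)
18 ≥ 19 − 11β
β ≥ 1/11.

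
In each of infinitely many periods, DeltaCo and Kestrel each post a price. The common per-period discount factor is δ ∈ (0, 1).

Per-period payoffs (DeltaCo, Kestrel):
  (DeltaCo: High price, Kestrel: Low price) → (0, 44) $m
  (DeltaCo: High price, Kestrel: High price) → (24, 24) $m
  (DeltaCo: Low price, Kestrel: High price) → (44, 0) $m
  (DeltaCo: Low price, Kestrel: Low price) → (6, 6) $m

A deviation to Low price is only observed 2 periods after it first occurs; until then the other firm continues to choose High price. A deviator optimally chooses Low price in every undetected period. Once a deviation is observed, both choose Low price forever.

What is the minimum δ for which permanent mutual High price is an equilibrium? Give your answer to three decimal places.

0.725

The best deviation is to choose Low price for all 2 undetected periods, earning 44 each, then 6 forever once detected.
Deviation value: 44(1−δ^2)/(1−δ) + 6δ^2/(1−δ); cooperation value: 24/(1−δ).
IC: 24 ≥ 44(1−δ^2) + 6δ^2 = 44 − 38δ^2.
So δ^2 ≥ 20/38 = 10/19, giving δ ≥ (10/19)^(1/2) ≈ 0.725.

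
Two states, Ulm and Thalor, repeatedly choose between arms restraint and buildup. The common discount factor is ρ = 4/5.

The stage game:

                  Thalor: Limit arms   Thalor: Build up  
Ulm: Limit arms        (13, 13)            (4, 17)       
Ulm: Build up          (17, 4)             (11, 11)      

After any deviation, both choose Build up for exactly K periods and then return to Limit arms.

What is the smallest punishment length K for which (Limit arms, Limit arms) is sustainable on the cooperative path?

4

IC: ρ(1−ρ^K)/(1−ρ) ≥ (17−13)/(13−11) = 2.
With ρ = 4/5: need 1 − ρ^K ≥ 2·(1−4/5)/(4/5), i.e. ρ^K ≤ 0.5000.
Since (4/5)^3 = 0.5120 and (4/5)^4 = 0.4096, the smallest such K is 4.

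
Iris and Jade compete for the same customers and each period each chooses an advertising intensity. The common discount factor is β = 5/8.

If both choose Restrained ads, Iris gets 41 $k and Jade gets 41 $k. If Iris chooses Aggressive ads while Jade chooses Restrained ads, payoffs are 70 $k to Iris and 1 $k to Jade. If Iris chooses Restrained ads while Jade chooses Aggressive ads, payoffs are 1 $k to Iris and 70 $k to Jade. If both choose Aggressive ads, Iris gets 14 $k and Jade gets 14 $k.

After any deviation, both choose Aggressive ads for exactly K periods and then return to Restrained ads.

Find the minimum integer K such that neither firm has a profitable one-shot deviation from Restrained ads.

3

No profitable deviation requires (41−14)(β+…+β^K) ≥ 70−41, i.e. β+…+β^K ≥ 29/27 ≈ 1.0741.
With β = 5/8, the partial sums are K=1: 0.6250, K=2: 1.0156, K=3: 1.2598.
K = 3 is the first length at which the sum reaches 1.0741.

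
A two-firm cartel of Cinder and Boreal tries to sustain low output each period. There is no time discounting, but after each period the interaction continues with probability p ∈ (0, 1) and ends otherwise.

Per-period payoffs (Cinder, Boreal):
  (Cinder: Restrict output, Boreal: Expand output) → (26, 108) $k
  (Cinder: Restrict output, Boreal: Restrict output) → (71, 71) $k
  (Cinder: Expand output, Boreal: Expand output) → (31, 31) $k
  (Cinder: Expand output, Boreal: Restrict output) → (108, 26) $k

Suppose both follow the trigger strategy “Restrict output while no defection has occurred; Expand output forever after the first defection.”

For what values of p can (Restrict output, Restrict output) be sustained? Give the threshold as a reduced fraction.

37/77

Expected cooperation value is 71 + p·71 + p²·71 + … = 71/(1−p); deviation gives 108 + p·31/(1−p).
71 ≥ 108(1−p) + 31p ⇒ 77p ≥ 37 ⇒ p ≥ 37/77.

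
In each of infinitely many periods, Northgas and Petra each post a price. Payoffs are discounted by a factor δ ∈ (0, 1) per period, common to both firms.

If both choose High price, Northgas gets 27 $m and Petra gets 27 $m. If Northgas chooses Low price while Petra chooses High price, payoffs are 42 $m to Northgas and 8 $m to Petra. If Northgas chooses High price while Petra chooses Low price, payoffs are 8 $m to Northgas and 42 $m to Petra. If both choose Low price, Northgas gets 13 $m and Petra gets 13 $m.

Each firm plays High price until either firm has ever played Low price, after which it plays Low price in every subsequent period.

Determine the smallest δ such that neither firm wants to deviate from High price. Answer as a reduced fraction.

One-period gain from deviating is 42 − 27 = 15. The loss is 27 − 13 = 14 in every subsequent period, with present value 14·δ/(1−δ).
Deviation is unprofitable when 14·δ/(1−δ) ≥ 15, i.e. δ/(1−δ) ≥ 15/14.
Equivalently δ ≥ 15/(15+14) = 15/29.

15/29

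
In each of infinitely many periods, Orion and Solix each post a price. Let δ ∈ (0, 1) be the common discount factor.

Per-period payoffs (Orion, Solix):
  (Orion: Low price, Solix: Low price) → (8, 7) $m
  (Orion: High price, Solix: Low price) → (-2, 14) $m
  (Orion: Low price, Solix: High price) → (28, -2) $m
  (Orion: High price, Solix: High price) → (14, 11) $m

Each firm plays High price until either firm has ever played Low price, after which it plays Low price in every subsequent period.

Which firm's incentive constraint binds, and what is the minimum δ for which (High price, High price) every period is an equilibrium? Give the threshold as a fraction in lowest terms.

Orion; δ ≥ 7/10

Orion's threshold: (28−14)/(28−8) = 7/10.
Solix's threshold: (14−11)/(14−7) = 3/7.
7/10 > 3/7, so Orion binds and δ* = 7/10.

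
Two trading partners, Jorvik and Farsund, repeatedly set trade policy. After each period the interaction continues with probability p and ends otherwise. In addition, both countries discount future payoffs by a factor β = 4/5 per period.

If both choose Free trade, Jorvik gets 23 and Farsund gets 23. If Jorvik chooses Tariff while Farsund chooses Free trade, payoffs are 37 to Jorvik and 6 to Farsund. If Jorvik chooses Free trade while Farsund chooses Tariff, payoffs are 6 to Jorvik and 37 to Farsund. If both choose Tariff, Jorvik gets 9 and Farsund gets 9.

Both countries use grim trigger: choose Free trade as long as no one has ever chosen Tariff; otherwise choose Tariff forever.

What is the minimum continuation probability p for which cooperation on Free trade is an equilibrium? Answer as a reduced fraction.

Expected continuation weight on next period's payoff is β·p = 4/5·p, which plays the role of the discount factor.
Cooperation requires 4/5·p ≥ (37−23)/(37−9) = 1/2, hence p ≥ 5/8.

5/8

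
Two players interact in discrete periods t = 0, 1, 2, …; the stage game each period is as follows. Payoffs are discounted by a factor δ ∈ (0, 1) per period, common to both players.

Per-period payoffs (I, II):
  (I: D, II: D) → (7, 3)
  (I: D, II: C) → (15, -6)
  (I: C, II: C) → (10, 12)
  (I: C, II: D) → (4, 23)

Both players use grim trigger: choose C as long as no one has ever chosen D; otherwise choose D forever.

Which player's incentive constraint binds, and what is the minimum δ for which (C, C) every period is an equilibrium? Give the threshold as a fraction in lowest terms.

I; δ ≥ 5/8

I: cooperation gives 10 each period; deviation gives 15 once then 7 forever.
  10/(1−δ) ≥ 15 + 7δ/(1−δ) ⇒ δ ≥ 5/8.
II: cooperation gives 12 each period; deviation gives 23 once then 3 forever.
  δ ≥ 11/20.
Both must hold, so the binding constraint is I's: δ ≥ 5/8.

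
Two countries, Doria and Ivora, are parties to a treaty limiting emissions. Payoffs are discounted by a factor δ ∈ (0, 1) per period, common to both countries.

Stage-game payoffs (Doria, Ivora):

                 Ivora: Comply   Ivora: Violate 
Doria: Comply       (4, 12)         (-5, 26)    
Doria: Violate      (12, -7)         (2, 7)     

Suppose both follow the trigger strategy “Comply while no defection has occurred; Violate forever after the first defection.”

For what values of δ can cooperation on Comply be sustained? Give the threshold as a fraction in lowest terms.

4/5

For Doria: deviation gain 12−4 = 8, per-period punishment loss 4−2 = 2. IC gives δ ≥ 8/10 = 4/5.
For Ivora: gain 14, loss 5 per period, so δ ≥ 14/19.
The tighter constraint is Doria's, so cooperation needs δ ≥ 4/5.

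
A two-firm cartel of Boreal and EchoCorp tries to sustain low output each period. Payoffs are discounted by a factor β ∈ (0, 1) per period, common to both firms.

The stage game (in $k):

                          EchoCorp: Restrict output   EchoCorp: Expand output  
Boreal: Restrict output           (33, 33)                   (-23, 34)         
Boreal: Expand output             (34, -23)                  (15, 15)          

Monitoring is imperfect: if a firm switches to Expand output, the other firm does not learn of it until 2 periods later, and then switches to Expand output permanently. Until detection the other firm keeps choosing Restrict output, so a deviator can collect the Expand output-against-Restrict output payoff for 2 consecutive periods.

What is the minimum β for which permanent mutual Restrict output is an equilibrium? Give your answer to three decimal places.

Deviating for the 2 undetected periods gains 34−33 = 1 per period over cooperation, then loses 33−15 = 18 per period forever once punishment starts.
Gain: 1(1 + β + … + β^1); loss: 18·β^2/(1−β).
No profitable deviation ⇔ 1(1−β^2) ≤ 18·β^2, i.e. β^2 ≥ 1/(1+18) = 1/19.
Hence β ≥ (1/19)^(1/2) ≈ 0.229.

0.229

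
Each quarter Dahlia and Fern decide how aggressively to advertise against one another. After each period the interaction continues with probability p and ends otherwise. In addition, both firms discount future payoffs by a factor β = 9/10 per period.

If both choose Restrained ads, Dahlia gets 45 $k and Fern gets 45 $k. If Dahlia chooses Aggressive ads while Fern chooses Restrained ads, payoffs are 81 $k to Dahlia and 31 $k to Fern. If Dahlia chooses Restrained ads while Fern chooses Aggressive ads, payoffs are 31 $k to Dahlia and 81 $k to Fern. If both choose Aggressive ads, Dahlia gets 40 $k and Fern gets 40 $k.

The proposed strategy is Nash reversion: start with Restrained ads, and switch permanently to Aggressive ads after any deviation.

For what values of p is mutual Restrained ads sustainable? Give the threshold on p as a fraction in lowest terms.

With continuation probability p and discount β, the effective per-period discount factor is βp.
Grim-trigger IC: βp ≥ (81−45)/(81−40) = 36/41.
So p ≥ (36/41)/(9/10) = 40/41.

40/41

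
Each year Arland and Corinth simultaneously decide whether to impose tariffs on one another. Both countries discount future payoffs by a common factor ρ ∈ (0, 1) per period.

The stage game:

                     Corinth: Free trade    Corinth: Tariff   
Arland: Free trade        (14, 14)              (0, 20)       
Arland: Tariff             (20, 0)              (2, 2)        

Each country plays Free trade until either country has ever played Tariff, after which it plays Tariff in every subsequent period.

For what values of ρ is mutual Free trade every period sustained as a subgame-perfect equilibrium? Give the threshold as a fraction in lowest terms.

1/3

Cooperation forever yields 14 each period: 14/(1−ρ).
Deviating yields 20 once, then 2 forever: 20 + 2ρ/(1−ρ).
No profitable deviation requires 14/(1−ρ) ≥ 20 + 2ρ/(1−ρ).
Multiplying by (1−ρ): 14 ≥ 20(1−ρ) + 2ρ = 20 − 18ρ.
So 18ρ ≥ 6, i.e. ρ ≥ 6/18 = 1/3.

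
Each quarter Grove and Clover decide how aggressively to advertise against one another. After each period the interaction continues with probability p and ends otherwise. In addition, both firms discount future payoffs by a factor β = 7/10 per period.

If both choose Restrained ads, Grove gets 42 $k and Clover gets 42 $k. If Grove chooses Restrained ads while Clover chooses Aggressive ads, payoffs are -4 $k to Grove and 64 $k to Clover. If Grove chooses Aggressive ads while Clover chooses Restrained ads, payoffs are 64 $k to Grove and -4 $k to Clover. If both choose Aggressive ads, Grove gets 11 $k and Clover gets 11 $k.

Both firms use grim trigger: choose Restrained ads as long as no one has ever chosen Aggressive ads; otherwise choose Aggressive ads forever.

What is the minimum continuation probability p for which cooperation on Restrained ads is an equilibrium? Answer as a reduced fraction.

With continuation probability p and discount β, the effective per-period discount factor is βp.
Grim-trigger IC: βp ≥ (64−42)/(64−11) = 22/53.
So p ≥ (22/53)/(7/10) = 220/371.

220/371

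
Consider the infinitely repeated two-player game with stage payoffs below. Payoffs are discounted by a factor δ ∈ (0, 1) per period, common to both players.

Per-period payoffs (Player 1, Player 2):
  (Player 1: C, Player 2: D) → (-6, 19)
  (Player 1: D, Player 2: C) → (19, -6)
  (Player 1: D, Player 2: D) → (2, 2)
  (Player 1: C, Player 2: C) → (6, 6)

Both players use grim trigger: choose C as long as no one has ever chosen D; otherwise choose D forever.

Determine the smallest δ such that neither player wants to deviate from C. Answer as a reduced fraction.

13/17

Cooperation forever yields 6 each period: 6/(1−δ).
Deviating yields 19 once, then 2 forever: 19 + 2δ/(1−δ).
No profitable deviation requires 6/(1−δ) ≥ 19 + 2δ/(1−δ).
Multiplying by (1−δ): 6 ≥ 19(1−δ) + 2δ = 19 − 17δ.
So 17δ ≥ 13, i.e. δ ≥ 13/17.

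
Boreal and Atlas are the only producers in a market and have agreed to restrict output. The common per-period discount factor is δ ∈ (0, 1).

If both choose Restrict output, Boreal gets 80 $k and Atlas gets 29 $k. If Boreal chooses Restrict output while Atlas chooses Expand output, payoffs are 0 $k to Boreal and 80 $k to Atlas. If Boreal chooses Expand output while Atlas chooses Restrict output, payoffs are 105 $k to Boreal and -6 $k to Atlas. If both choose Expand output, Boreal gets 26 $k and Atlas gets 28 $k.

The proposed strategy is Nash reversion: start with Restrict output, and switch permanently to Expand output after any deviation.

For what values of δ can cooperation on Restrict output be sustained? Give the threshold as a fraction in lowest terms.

For Boreal: deviation gain 105−80 = 25, per-period punishment loss 80−26 = 54. IC gives δ ≥ 25/79.
For Atlas: gain 51, loss 1 per period, so δ ≥ 51/52.
The tighter constraint is Atlas's, so cooperation needs δ ≥ 51/52.

51/52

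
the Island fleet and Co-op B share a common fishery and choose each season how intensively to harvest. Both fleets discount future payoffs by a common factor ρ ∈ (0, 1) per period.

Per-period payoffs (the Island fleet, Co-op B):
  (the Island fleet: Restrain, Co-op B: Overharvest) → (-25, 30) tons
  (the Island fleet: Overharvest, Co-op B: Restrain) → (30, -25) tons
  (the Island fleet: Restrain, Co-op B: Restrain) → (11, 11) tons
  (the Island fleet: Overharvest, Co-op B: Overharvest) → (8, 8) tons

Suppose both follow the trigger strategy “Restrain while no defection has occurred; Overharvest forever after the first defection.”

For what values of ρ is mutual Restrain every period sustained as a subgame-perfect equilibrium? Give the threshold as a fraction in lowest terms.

19/22

One-period gain from deviating is 30 − 11 = 19. The loss is 11 − 8 = 3 in every subsequent period, with present value 3·ρ/(1−ρ).
Deviation is unprofitable when 3·ρ/(1−ρ) ≥ 19, i.e. ρ/(1−ρ) ≥ 19/3.
Equivalently ρ ≥ 19/(19+3) = 19/22.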